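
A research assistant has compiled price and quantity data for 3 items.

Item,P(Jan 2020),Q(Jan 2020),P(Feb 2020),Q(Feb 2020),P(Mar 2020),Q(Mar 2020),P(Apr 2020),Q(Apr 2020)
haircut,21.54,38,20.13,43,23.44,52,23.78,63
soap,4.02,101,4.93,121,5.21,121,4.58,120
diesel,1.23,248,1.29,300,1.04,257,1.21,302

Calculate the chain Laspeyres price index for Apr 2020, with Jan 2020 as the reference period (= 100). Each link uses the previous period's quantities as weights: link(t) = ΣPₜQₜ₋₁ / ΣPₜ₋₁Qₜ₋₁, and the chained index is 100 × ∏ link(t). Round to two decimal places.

108.38

Link Jan 2020→Feb 2020:
ΣP(Feb 2020)Q(Jan 2020) = 20.13×38 + 4.93×101 + 1.29×248 = 764.94 + 497.93 + 319.92 = 1582.79
ΣP(Jan 2020)Q(Jan 2020) = 21.54×38 + 4.02×101 + 1.23×248 = 818.52 + 406.02 + 305.04 = 1529.58
link = 1582.79/1529.58 = 1.034787
Link Feb 2020→Mar 2020:
ΣP(Mar 2020)Q(Feb 2020) = 23.44×43 + 5.21×121 + 1.04×300 = 1007.92 + 630.41 + 312 = 1950.33
ΣP(Feb 2020)Q(Feb 2020) = 20.13×43 + 4.93×121 + 1.29×300 = 865.59 + 596.53 + 387 = 1849.12
link = 1950.33/1849.12 = 1.054734
Link Mar 2020→Apr 2020:
ΣP(Apr 2020)Q(Mar 2020) = 23.78×52 + 4.58×121 + 1.21×257 = 1236.56 + 554.18 + 310.97 = 2101.71
ΣP(Mar 2020)Q(Mar 2020) = 23.44×52 + 5.21×121 + 1.04×257 = 1218.88 + 630.41 + 267.28 = 2116.57
link = 2101.71/2116.57 = 0.992979
Chained index = 100 × 1.034787 × 1.054734 × 0.992979 = 108.3763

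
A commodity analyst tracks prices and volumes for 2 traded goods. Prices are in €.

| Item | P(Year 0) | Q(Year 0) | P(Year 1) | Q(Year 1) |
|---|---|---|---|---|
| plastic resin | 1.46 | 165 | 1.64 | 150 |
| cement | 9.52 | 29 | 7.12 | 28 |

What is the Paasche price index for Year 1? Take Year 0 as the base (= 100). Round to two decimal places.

Paasche price index uses current-period quantities as weights.
ΣP(Year 1)·Q(Year 1) = 1.64×150 + 7.12×28 = 246 + 199.36 = 445.36
ΣP(Year 0)·Q(Year 1) = 1.46×150 + 9.52×28 = 219 + 266.56 = 485.56
Index = 445.36 / 485.56 × 100 = 91.7209

91.72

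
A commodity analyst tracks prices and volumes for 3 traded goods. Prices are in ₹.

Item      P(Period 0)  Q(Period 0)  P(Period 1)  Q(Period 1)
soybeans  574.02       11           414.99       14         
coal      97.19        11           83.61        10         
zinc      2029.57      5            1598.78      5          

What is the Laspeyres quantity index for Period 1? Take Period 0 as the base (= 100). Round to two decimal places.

Laspeyres quantity index uses base-period prices as weights.
ΣP(Period 0)·Q(Period 1) = 574.02×14 + 97.19×10 + 2029.57×5 = 8036.28 + 971.9 + 10147.85 = 19156.03
ΣP(Period 0)·Q(Period 0) = 574.02×11 + 97.19×11 + 2029.57×5 = 6314.22 + 1069.09 + 10147.85 = 17531.16
Index = 19156.03 / 17531.16 × 100 = 109.2685

109.27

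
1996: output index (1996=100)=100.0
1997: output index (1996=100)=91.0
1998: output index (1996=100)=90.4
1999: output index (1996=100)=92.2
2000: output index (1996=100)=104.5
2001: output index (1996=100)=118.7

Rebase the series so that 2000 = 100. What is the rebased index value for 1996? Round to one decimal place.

Rebased(1996) = 100.0 / 104.5 × 100 = 95.6938

95.7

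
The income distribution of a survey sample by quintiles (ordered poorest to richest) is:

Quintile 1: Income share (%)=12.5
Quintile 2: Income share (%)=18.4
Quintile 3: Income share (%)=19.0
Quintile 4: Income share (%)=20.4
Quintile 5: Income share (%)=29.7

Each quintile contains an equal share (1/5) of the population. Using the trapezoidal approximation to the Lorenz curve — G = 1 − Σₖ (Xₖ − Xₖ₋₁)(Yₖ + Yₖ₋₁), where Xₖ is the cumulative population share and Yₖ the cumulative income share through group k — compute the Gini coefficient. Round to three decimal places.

0.146

Cumulative income shares Yₖ: 0.1250, 0.3090, 0.4990, 0.7030, 1.0000
Σ (Xₖ−Xₖ₋₁)(Yₖ+Yₖ₋₁) = (1/5)(0.1250+0.0000) + (1/5)(0.3090+0.1250) + (1/5)(0.4990+0.3090) + (1/5)(0.7030+0.4990) + (1/5)(1.0000+0.7030)
  = 0.0250 + 0.0868 + 0.1616 + 0.2404 + 0.3406 = 0.8544
G = 1 − 0.8544 = 0.1456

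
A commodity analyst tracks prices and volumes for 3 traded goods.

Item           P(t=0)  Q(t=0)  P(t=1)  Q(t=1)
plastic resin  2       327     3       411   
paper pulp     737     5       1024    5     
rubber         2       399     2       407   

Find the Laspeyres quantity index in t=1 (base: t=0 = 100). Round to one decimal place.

103.6

Laspeyres quantity index uses base-period prices as weights.
ΣP(t=0)·Q(t=1) = 2×411 + 737×5 + 2×407 = 822 + 3685 + 814 = 5321
ΣP(t=0)·Q(t=0) = 2×327 + 737×5 + 2×399 = 654 + 3685 + 798 = 5137
Index = 5321 / 5137 × 100 = 103.5819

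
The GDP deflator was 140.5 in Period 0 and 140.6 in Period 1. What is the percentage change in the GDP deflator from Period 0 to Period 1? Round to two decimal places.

0.07%

Change = (140.6 − 140.5) / 140.5 × 100
       = 0.1 / 140.5 × 100 = 0.0712%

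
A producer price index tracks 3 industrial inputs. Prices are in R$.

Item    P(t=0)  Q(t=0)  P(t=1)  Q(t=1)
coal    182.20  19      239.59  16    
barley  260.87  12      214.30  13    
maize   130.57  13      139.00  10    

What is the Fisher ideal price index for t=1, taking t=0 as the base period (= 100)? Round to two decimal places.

106.47

Laspeyres component (base-period weights):
ΣP(t=1)Q(t=0) = 239.59×19 + 214.30×12 + 139.00×13 = 4552.21 + 2571.6 + 1807 = 8930.81
ΣP(t=0)Q(t=0) = 182.20×19 + 260.87×12 + 130.57×13 = 3461.8 + 3130.44 + 1697.41 = 8289.65
L = 8930.81 / 8289.65 × 100 = 107.7345
Paasche component (current-period weights):
ΣP(t=1)Q(t=1) = 239.59×16 + 214.30×13 + 139.00×10 = 3833.44 + 2785.9 + 1390 = 8009.34
ΣP(t=0)Q(t=1) = 182.20×16 + 260.87×13 + 130.57×10 = 2915.2 + 3391.31 + 1305.7 = 7612.21
P = 8009.34 / 7612.21 × 100 = 105.2170
Fisher = √(L × P) = √(107.7345 × 105.2170) = 106.4683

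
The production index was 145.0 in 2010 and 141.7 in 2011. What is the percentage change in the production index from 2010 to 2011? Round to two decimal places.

-2.28%

Change = (141.7 − 145.0) / 145.0 × 100
       = -3.3 / 145.0 × 100 = -2.2759%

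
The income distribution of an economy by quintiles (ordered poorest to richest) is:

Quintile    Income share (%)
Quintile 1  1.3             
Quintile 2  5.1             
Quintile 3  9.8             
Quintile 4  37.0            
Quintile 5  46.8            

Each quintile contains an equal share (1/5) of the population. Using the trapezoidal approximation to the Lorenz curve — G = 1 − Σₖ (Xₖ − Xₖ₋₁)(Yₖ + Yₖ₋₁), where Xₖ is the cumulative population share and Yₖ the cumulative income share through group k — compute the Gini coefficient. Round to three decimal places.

0.492

Cumulative income shares Yₖ: 0.0130, 0.0640, 0.1620, 0.5320, 1.0000
Σ (Xₖ−Xₖ₋₁)(Yₖ+Yₖ₋₁) = (1/5)(0.0130+0.0000) + (1/5)(0.0640+0.0130) + (1/5)(0.1620+0.0640) + (1/5)(0.5320+0.1620) + (1/5)(1.0000+0.5320)
  = 0.0026 + 0.0154 + 0.0452 + 0.1388 + 0.3064 = 0.5084
G = 1 − 0.5084 = 0.4916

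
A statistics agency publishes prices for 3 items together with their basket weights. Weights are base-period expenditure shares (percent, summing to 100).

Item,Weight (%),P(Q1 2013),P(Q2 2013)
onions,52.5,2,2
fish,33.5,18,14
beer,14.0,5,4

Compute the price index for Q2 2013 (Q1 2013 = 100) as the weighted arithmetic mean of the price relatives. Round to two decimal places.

onions: 52.5 × (2/2) = 52.5 × 1.000000 = 52.5000
fish: 33.5 × (14/18) = 33.5 × 0.777778 = 26.0556
beer: 14.0 × (4/5) = 14.0 × 0.800000 = 11.2000
Index = Σ wᵢ·(p₁ᵢ/p₀ᵢ) = 52.5000 + 26.0556 + 11.2000 = 89.7556

89.76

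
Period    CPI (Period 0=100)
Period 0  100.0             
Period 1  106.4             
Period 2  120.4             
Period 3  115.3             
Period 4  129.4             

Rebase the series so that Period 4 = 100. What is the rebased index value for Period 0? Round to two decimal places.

77.28

Rebased(Period 0) = 100.0 / 129.4 × 100 = 77.2798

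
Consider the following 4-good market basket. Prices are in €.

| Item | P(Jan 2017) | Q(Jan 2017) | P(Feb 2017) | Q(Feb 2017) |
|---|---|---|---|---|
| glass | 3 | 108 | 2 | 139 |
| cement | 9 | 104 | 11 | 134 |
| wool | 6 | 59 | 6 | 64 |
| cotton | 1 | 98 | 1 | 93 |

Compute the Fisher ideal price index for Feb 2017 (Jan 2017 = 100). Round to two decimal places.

105.99

Laspeyres component (base-period weights):
ΣP(Feb 2017)Q(Jan 2017) = 2×108 + 11×104 + 6×59 + 1×98 = 216 + 1144 + 354 + 98 = 1812
ΣP(Jan 2017)Q(Jan 2017) = 3×108 + 9×104 + 6×59 + 1×98 = 324 + 936 + 354 + 98 = 1712
L = 1812 / 1712 × 100 = 105.8411
Paasche component (current-period weights):
ΣP(Feb 2017)Q(Feb 2017) = 2×139 + 11×134 + 6×64 + 1×93 = 278 + 1474 + 384 + 93 = 2229
ΣP(Jan 2017)Q(Feb 2017) = 3×139 + 9×134 + 6×64 + 1×93 = 417 + 1206 + 384 + 93 = 2100
P = 2229 / 2100 × 100 = 106.1429
Fisher = √(L × P) = √(105.8411 × 106.1429) = 105.9919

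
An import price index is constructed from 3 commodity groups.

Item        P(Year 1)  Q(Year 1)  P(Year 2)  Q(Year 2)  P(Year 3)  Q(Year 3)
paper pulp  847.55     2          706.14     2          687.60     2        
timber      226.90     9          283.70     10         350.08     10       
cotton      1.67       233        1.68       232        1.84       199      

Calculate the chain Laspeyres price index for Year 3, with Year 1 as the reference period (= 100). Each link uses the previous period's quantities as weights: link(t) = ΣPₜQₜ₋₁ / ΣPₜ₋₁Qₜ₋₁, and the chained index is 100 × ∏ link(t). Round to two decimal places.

120.70

Link Year 1→Year 2:
ΣP(Year 2)Q(Year 1) = 706.14×2 + 283.70×9 + 1.68×233 = 1412.28 + 2553.3 + 391.44 = 4357.02
ΣP(Year 1)Q(Year 1) = 847.55×2 + 226.90×9 + 1.67×233 = 1695.1 + 2042.1 + 389.11 = 4126.31
link = 4357.02/4126.31 = 1.055912
Link Year 2→Year 3:
ΣP(Year 3)Q(Year 2) = 687.60×2 + 350.08×10 + 1.84×232 = 1375.2 + 3500.8 + 426.88 = 5302.88
ΣP(Year 2)Q(Year 2) = 706.14×2 + 283.70×10 + 1.68×232 = 1412.28 + 2837 + 389.76 = 4639.04
link = 5302.88/4639.04 = 1.143099
Chained index = 100 × 1.055912 × 1.143099 = 120.7011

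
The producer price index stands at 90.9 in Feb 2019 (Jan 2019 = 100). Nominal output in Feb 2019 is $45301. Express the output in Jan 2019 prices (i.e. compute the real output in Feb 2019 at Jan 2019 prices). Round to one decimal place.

49836.1

Real = Nominal ÷ (Index/100) = 45301 ÷ (90.9/100)
     = 45301 ÷ 0.909 = 49836.0836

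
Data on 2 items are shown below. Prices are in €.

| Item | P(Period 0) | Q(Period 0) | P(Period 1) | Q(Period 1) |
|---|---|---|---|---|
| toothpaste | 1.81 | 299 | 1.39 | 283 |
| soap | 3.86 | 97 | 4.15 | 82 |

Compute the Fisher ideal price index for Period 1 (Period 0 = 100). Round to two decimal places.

Laspeyres component (base-period weights):
ΣP(Period 1)Q(Period 0) = 1.39×299 + 4.15×97 = 415.61 + 402.55 = 818.16
ΣP(Period 0)Q(Period 0) = 1.81×299 + 3.86×97 = 541.19 + 374.42 = 915.61
L = 818.16 / 915.61 × 100 = 89.3568
Paasche component (current-period weights):
ΣP(Period 1)Q(Period 1) = 1.39×283 + 4.15×82 = 393.37 + 340.3 = 733.67
ΣP(Period 0)Q(Period 1) = 1.81×283 + 3.86×82 = 512.23 + 316.52 = 828.75
P = 733.67 / 828.75 × 100 = 88.5273
Fisher = √(L × P) = √(89.3568 × 88.5273) = 88.9411

88.94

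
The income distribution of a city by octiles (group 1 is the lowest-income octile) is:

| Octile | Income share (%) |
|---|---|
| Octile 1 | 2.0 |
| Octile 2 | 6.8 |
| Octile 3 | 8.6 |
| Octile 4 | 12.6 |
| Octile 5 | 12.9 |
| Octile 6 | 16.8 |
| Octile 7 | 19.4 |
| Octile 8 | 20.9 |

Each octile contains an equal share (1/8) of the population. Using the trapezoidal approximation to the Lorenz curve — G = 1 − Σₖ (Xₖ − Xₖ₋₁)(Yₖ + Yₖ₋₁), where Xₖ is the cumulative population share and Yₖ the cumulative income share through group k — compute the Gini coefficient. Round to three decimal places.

0.275

Cumulative income shares Yₖ: 0.0200, 0.0880, 0.1740, 0.3000, 0.4290, 0.5970, 0.7910, 1.0000
Σ (Xₖ−Xₖ₋₁)(Yₖ+Yₖ₋₁) = (1/8)(0.0200+0.0000) + (1/8)(0.0880+0.0200) + (1/8)(0.1740+0.0880) + (1/8)(0.3000+0.1740) + (1/8)(0.4290+0.3000) + (1/8)(0.5970+0.4290) + (1/8)(0.7910+0.5970) + (1/8)(1.0000+0.7910)
  = 0.0025 + 0.0135 + 0.0328 + 0.0592 + 0.0911 + 0.1283 + 0.1735 + 0.2239 = 0.7248
G = 1 − 0.7248 = 0.2752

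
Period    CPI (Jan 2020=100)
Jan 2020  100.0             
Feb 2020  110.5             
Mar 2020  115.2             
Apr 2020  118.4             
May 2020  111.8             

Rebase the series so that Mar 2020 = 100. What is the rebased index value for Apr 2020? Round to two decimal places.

102.78

Rebased(Apr 2020) = 118.4 / 115.2 × 100 = 102.7778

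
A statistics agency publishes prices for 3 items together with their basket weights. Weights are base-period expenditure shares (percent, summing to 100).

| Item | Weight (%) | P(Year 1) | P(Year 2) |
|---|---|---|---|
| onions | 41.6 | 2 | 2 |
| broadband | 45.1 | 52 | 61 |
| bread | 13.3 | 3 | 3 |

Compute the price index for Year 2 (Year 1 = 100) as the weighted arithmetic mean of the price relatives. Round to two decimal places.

onions: 41.6 × (2/2) = 41.6 × 1.000000 = 41.6000
broadband: 45.1 × (61/52) = 45.1 × 1.173077 = 52.9058
bread: 13.3 × (3/3) = 13.3 × 1.000000 = 13.3000
Index = Σ wᵢ·(p₁ᵢ/p₀ᵢ) = 41.6000 + 52.9058 + 13.3000 = 107.8058

107.81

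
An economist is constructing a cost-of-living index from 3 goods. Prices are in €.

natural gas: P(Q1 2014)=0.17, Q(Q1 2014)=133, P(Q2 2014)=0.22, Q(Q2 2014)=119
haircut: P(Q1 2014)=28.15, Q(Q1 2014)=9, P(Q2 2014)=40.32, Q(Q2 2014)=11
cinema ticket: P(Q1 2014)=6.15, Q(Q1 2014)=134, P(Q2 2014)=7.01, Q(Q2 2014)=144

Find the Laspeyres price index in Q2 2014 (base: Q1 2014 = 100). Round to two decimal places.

Laspeyres price index uses base-period quantities as weights.
ΣP(Q2 2014)·Q(Q1 2014) = 0.22×133 + 40.32×9 + 7.01×134 = 29.26 + 362.88 + 939.34 = 1331.48
ΣP(Q1 2014)·Q(Q1 2014) = 0.17×133 + 28.15×9 + 6.15×134 = 22.61 + 253.35 + 824.1 = 1100.06
Index = 1331.48 / 1100.06 × 100 = 121.0370

121.04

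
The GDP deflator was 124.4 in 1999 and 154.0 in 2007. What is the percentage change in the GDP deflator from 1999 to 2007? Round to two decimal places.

23.79%

Change = (154.0 − 124.4) / 124.4 × 100
       = 29.6 / 124.4 × 100 = 23.7942%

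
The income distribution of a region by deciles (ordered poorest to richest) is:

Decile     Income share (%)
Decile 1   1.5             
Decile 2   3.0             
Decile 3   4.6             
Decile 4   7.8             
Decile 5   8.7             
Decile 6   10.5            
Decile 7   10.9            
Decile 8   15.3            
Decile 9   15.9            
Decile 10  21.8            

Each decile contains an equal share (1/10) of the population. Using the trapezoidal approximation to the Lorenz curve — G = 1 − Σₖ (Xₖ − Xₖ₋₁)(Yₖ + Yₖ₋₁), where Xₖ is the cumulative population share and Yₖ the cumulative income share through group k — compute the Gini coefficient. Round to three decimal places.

0.338

Cumulative income shares Yₖ: 0.0150, 0.0450, 0.0910, 0.1690, 0.2560, 0.3610, 0.4700, 0.6230, 0.7820, 1.0000
Σ (Xₖ−Xₖ₋₁)(Yₖ+Yₖ₋₁) = (1/10)(0.0150+0.0000) + (1/10)(0.0450+0.0150) + (1/10)(0.0910+0.0450) + (1/10)(0.1690+0.0910) + (1/10)(0.2560+0.1690) + (1/10)(0.3610+0.2560) + (1/10)(0.4700+0.3610) + (1/10)(0.6230+0.4700) + (1/10)(0.7820+0.6230) + (1/10)(1.0000+0.7820)
  = 0.0015 + 0.0060 + 0.0136 + 0.0260 + 0.0425 + 0.0617 + 0.0831 + 0.1093 + 0.1405 + 0.1782 = 0.6624
G = 1 − 0.6624 = 0.3376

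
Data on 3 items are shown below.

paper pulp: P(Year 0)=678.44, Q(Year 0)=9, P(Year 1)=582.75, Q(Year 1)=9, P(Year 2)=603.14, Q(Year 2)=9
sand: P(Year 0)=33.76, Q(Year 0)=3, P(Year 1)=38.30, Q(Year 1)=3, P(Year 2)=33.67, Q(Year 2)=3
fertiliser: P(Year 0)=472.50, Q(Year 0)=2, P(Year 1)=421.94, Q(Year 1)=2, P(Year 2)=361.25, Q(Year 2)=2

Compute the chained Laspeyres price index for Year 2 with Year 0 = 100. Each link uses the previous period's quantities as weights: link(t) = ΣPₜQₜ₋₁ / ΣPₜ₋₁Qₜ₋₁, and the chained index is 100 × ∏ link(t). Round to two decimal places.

Link Year 0→Year 1:
ΣP(Year 1)Q(Year 0) = 582.75×9 + 38.30×3 + 421.94×2 = 5244.75 + 114.9 + 843.88 = 6203.53
ΣP(Year 0)Q(Year 0) = 678.44×9 + 33.76×3 + 472.50×2 = 6105.96 + 101.28 + 945 = 7152.24
link = 6203.53/7152.24 = 0.867355
Link Year 1→Year 2:
ΣP(Year 2)Q(Year 1) = 603.14×9 + 33.67×3 + 361.25×2 = 5428.26 + 101.01 + 722.5 = 6251.77
ΣP(Year 1)Q(Year 1) = 582.75×9 + 38.30×3 + 421.94×2 = 5244.75 + 114.9 + 843.88 = 6203.53
link = 6251.77/6203.53 = 1.007776
Chained index = 100 × 0.867355 × 1.007776 = 87.4100

87.41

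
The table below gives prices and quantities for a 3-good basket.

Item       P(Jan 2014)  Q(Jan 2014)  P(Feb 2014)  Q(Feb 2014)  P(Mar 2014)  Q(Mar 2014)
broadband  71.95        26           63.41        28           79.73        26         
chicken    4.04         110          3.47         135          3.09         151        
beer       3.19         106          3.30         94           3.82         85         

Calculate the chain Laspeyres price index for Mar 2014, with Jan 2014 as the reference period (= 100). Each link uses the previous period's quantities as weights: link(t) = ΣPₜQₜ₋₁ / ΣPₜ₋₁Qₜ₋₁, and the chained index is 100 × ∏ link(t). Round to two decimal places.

105.67

Link Jan 2014→Feb 2014:
ΣP(Feb 2014)Q(Jan 2014) = 63.41×26 + 3.47×110 + 3.30×106 = 1648.66 + 381.7 + 349.8 = 2380.16
ΣP(Jan 2014)Q(Jan 2014) = 71.95×26 + 4.04×110 + 3.19×106 = 1870.7 + 444.4 + 338.14 = 2653.24
link = 2380.16/2653.24 = 0.897077
Link Feb 2014→Mar 2014:
ΣP(Mar 2014)Q(Feb 2014) = 79.73×28 + 3.09×135 + 3.82×94 = 2232.44 + 417.15 + 359.08 = 3008.67
ΣP(Feb 2014)Q(Feb 2014) = 63.41×28 + 3.47×135 + 3.30×94 = 1775.48 + 468.45 + 310.2 = 2554.13
link = 3008.67/2554.13 = 1.177963
Chained index = 100 × 0.897077 × 1.177963 = 105.6723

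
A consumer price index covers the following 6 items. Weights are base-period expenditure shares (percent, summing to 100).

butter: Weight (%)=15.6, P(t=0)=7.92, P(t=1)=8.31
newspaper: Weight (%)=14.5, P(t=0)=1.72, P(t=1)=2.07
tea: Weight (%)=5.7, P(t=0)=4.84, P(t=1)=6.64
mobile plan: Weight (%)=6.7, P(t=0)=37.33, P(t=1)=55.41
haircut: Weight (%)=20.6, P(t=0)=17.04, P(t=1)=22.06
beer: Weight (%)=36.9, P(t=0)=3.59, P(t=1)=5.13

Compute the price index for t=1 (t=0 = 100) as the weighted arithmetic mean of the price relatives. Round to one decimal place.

butter: 15.6 × (8.31/7.92) = 15.6 × 1.049242 = 16.3682
newspaper: 14.5 × (2.07/1.72) = 14.5 × 1.203488 = 17.4506
tea: 5.7 × (6.64/4.84) = 5.7 × 1.371901 = 7.8198
mobile plan: 6.7 × (55.41/37.33) = 6.7 × 1.484329 = 9.9450
haircut: 20.6 × (22.06/17.04) = 20.6 × 1.294601 = 26.6688
beer: 36.9 × (5.13/3.59) = 36.9 × 1.428969 = 52.7290
Index = Σ wᵢ·(p₁ᵢ/p₀ᵢ) = 16.3682 + 17.4506 + 7.8198 + 9.9450 + 26.6688 + 52.7290 = 130.9814

131.0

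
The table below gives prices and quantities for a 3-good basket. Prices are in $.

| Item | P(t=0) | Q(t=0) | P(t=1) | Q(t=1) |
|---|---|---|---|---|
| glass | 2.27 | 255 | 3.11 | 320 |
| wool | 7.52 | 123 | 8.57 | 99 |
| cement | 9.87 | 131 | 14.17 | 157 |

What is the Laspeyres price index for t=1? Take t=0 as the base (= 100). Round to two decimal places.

Laspeyres price index uses base-period quantities as weights.
ΣP(t=1)·Q(t=0) = 3.11×255 + 8.57×123 + 14.17×131 = 793.05 + 1054.11 + 1856.27 = 3703.43
ΣP(t=0)·Q(t=0) = 2.27×255 + 7.52×123 + 9.87×131 = 578.85 + 924.96 + 1292.97 = 2796.78
Index = 3703.43 / 2796.78 × 100 = 132.4176

132.42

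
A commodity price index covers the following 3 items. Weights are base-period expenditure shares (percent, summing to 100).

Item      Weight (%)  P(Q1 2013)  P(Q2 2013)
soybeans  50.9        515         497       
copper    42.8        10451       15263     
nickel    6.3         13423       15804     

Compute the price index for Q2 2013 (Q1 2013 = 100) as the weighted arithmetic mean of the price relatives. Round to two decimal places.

soybeans: 50.9 × (497/515) = 50.9 × 0.965049 = 49.1210
copper: 42.8 × (15263/10451) = 42.8 × 1.460434 = 62.5066
nickel: 6.3 × (15804/13423) = 6.3 × 1.177382 = 7.4175
Index = Σ wᵢ·(p₁ᵢ/p₀ᵢ) = 49.1210 + 62.5066 + 7.4175 = 119.0451

119.05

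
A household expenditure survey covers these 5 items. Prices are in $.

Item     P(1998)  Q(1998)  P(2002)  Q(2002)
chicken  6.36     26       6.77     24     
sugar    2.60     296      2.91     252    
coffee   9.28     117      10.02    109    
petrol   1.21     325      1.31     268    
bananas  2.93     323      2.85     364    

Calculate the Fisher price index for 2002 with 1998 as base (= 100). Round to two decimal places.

105.50

Laspeyres component (base-period weights):
ΣP(2002)Q(1998) = 6.77×26 + 2.91×296 + 10.02×117 + 1.31×325 + 2.85×323 = 176.02 + 861.36 + 1172.34 + 425.75 + 920.55 = 3556.02
ΣP(1998)Q(1998) = 6.36×26 + 2.60×296 + 9.28×117 + 1.21×325 + 2.93×323 = 165.36 + 769.6 + 1085.76 + 393.25 + 946.39 = 3360.36
L = 3556.02 / 3360.36 × 100 = 105.8226
Paasche component (current-period weights):
ΣP(2002)Q(2002) = 6.77×24 + 2.91×252 + 10.02×109 + 1.31×268 + 2.85×364 = 162.48 + 733.32 + 1092.18 + 351.08 + 1037.4 = 3376.46
ΣP(1998)Q(2002) = 6.36×24 + 2.60×252 + 9.28×109 + 1.21×268 + 2.93×364 = 152.64 + 655.2 + 1011.52 + 324.28 + 1066.52 = 3210.16
P = 3376.46 / 3210.16 × 100 = 105.1804
Fisher = √(L × P) = √(105.8226 × 105.1804) = 105.5010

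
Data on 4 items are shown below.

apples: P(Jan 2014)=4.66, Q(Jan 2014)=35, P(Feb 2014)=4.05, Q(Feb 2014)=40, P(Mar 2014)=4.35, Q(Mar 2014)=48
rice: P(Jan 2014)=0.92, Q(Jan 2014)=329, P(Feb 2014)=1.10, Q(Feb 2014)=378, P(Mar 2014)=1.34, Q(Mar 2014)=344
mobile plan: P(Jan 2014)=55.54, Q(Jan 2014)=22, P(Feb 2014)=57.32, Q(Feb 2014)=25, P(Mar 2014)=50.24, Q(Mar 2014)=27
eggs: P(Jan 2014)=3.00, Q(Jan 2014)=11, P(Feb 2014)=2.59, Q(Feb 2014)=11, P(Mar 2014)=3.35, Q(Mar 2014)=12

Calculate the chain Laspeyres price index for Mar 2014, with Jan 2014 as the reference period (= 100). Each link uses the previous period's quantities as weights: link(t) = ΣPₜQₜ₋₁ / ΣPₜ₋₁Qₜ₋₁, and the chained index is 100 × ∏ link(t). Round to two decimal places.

Link Jan 2014→Feb 2014:
ΣP(Feb 2014)Q(Jan 2014) = 4.05×35 + 1.10×329 + 57.32×22 + 2.59×11 = 141.75 + 361.9 + 1261.04 + 28.49 = 1793.18
ΣP(Jan 2014)Q(Jan 2014) = 4.66×35 + 0.92×329 + 55.54×22 + 3.00×11 = 163.1 + 302.68 + 1221.88 + 33 = 1720.66
link = 1793.18/1720.66 = 1.042147
Link Feb 2014→Mar 2014:
ΣP(Mar 2014)Q(Feb 2014) = 4.35×40 + 1.34×378 + 50.24×25 + 3.35×11 = 174 + 506.52 + 1256 + 36.85 = 1973.37
ΣP(Feb 2014)Q(Feb 2014) = 4.05×40 + 1.10×378 + 57.32×25 + 2.59×11 = 162 + 415.8 + 1433 + 28.49 = 2039.29
link = 1973.37/2039.29 = 0.967675
Chained index = 100 × 1.042147 × 0.967675 = 100.8459

100.85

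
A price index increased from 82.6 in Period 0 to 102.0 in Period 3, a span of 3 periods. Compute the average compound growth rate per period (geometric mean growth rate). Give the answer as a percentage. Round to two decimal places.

Growth factor = (102.0/82.6)^(1/3) = (1.234867)^(1/3) = 1.072853
Growth rate = 1.072853 − 1 = 0.072853 = 7.2853%

7.29%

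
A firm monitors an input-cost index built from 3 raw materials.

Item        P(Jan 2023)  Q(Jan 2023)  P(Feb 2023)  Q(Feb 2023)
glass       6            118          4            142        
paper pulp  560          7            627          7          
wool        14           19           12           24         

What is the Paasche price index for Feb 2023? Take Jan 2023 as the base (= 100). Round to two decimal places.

Paasche price index uses current-period quantities as weights.
ΣP(Feb 2023)·Q(Feb 2023) = 4×142 + 627×7 + 12×24 = 568 + 4389 + 288 = 5245
ΣP(Jan 2023)·Q(Feb 2023) = 6×142 + 560×7 + 14×24 = 852 + 3920 + 336 = 5108
Index = 5245 / 5108 × 100 = 102.6821

102.68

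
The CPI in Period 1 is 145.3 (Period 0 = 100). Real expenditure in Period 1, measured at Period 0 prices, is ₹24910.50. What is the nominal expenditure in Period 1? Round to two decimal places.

Nominal = Real × (Index/100) = 24910.50 × (145.3/100)
        = 24910.50 × 1.453 = 36194.9565

36194.96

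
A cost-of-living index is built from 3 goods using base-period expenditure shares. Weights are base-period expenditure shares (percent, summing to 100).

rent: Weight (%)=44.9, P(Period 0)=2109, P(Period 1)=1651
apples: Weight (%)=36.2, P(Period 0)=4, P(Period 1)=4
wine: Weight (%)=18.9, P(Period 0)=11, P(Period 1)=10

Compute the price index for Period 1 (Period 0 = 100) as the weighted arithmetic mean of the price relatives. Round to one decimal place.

rent: 44.9 × (1651/2109) = 44.9 × 0.782835 = 35.1493
apples: 36.2 × (4/4) = 36.2 × 1.000000 = 36.2000
wine: 18.9 × (10/11) = 18.9 × 0.909091 = 17.1818
Index = Σ wᵢ·(p₁ᵢ/p₀ᵢ) = 35.1493 + 36.2000 + 17.1818 = 88.5311

88.5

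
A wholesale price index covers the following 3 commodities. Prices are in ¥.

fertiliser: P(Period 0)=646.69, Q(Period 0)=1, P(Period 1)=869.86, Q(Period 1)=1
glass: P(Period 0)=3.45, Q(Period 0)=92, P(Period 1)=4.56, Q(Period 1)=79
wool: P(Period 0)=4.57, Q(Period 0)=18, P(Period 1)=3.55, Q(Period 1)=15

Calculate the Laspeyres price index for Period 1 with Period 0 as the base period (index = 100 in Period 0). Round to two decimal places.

129.33

Laspeyres price index uses base-period quantities as weights.
ΣP(Period 1)·Q(Period 0) = 869.86×1 + 4.56×92 + 3.55×18 = 869.86 + 419.52 + 63.9 = 1353.28
ΣP(Period 0)·Q(Period 0) = 646.69×1 + 3.45×92 + 4.57×18 = 646.69 + 317.4 + 82.26 = 1046.35
Index = 1353.28 / 1046.35 × 100 = 129.3334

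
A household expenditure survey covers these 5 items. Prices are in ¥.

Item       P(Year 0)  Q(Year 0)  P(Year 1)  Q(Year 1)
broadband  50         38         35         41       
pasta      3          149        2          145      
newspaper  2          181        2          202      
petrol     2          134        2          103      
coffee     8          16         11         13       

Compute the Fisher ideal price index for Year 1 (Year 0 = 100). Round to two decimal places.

77.92

Laspeyres component (base-period weights):
ΣP(Year 1)Q(Year 0) = 35×38 + 2×149 + 2×181 + 2×134 + 11×16 = 1330 + 298 + 362 + 268 + 176 = 2434
ΣP(Year 0)Q(Year 0) = 50×38 + 3×149 + 2×181 + 2×134 + 8×16 = 1900 + 447 + 362 + 268 + 128 = 3105
L = 2434 / 3105 × 100 = 78.3897
Paasche component (current-period weights):
ΣP(Year 1)Q(Year 1) = 35×41 + 2×145 + 2×202 + 2×103 + 11×13 = 1435 + 290 + 404 + 206 + 143 = 2478
ΣP(Year 0)Q(Year 1) = 50×41 + 3×145 + 2×202 + 2×103 + 8×13 = 2050 + 435 + 404 + 206 + 104 = 3199
P = 2478 / 3199 × 100 = 77.4617
Fisher = √(L × P) = √(78.3897 × 77.4617) = 77.9243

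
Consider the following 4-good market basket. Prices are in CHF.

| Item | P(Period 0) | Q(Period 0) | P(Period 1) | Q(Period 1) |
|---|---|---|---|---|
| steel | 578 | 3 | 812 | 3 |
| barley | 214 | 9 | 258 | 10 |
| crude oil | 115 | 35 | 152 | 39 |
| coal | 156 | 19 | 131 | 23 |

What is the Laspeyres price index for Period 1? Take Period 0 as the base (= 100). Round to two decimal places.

118.01

Laspeyres price index uses base-period quantities as weights.
ΣP(Period 1)·Q(Period 0) = 812×3 + 258×9 + 152×35 + 131×19 = 2436 + 2322 + 5320 + 2489 = 12567
ΣP(Period 0)·Q(Period 0) = 578×3 + 214×9 + 115×35 + 156×19 = 1734 + 1926 + 4025 + 2964 = 10649
Index = 12567 / 10649 × 100 = 118.0111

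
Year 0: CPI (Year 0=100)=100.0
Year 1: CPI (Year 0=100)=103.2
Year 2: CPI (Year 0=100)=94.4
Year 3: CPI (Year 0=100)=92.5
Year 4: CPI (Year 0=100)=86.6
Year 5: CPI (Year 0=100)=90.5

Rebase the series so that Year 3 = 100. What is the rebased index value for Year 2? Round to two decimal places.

Rebased(Year 2) = 94.4 / 92.5 × 100 = 102.0541

102.05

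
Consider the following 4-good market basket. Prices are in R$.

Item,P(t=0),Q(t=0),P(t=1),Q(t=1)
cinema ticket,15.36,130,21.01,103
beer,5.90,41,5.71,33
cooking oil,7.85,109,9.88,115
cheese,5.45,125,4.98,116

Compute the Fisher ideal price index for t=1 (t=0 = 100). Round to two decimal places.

123.17

Laspeyres component (base-period weights):
ΣP(t=1)Q(t=0) = 21.01×130 + 5.71×41 + 9.88×109 + 4.98×125 = 2731.3 + 234.11 + 1076.92 + 622.5 = 4664.83
ΣP(t=0)Q(t=0) = 15.36×130 + 5.90×41 + 7.85×109 + 5.45×125 = 1996.8 + 241.9 + 855.65 + 681.25 = 3775.6
L = 4664.83 / 3775.6 × 100 = 123.5520
Paasche component (current-period weights):
ΣP(t=1)Q(t=1) = 21.01×103 + 5.71×33 + 9.88×115 + 4.98×116 = 2164.03 + 188.43 + 1136.2 + 577.68 = 4066.34
ΣP(t=0)Q(t=1) = 15.36×103 + 5.90×33 + 7.85×115 + 5.45×116 = 1582.08 + 194.7 + 902.75 + 632.2 = 3311.73
P = 4066.34 / 3311.73 × 100 = 122.7860
Fisher = √(L × P) = √(123.5520 × 122.7860) = 123.1684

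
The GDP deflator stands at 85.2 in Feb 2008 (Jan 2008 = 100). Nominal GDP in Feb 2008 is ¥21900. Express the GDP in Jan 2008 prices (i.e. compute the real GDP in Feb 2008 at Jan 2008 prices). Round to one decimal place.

Real = Nominal ÷ (Index/100) = 21900 ÷ (85.2/100)
     = 21900 ÷ 0.852 = 25704.2254

25704.2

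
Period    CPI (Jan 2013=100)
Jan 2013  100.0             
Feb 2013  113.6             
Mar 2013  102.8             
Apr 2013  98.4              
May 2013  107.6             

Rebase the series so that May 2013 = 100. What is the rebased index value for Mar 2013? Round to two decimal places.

Rebased(Mar 2013) = 102.8 / 107.6 × 100 = 95.5390

95.54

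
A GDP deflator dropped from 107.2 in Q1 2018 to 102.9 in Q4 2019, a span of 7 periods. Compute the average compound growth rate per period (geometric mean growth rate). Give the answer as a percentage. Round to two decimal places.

-0.58%

Growth factor = (102.9/107.2)^(1/7) = (0.959888)^(1/7) = 0.994169
Growth rate = 0.994169 − 1 = -0.005831 = -0.5831%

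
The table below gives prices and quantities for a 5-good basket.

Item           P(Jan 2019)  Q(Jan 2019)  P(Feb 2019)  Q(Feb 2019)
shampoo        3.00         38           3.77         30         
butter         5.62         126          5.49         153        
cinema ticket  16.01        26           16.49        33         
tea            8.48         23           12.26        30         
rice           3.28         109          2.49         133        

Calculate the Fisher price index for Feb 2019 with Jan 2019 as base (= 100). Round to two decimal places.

Laspeyres component (base-period weights):
ΣP(Feb 2019)Q(Jan 2019) = 3.77×38 + 5.49×126 + 16.49×26 + 12.26×23 + 2.49×109 = 143.26 + 691.74 + 428.74 + 281.98 + 271.41 = 1817.13
ΣP(Jan 2019)Q(Jan 2019) = 3.00×38 + 5.62×126 + 16.01×26 + 8.48×23 + 3.28×109 = 114 + 708.12 + 416.26 + 195.04 + 357.52 = 1790.94
L = 1817.13 / 1790.94 × 100 = 101.4624
Paasche component (current-period weights):
ΣP(Feb 2019)Q(Feb 2019) = 3.77×30 + 5.49×153 + 16.49×33 + 12.26×30 + 2.49×133 = 113.1 + 839.97 + 544.17 + 367.8 + 331.17 = 2196.21
ΣP(Jan 2019)Q(Feb 2019) = 3.00×30 + 5.62×153 + 16.01×33 + 8.48×30 + 3.28×133 = 90 + 859.86 + 528.33 + 254.4 + 436.24 = 2168.83
P = 2196.21 / 2168.83 × 100 = 101.2624
Fisher = √(L × P) = √(101.4624 × 101.2624) = 101.3623

101.36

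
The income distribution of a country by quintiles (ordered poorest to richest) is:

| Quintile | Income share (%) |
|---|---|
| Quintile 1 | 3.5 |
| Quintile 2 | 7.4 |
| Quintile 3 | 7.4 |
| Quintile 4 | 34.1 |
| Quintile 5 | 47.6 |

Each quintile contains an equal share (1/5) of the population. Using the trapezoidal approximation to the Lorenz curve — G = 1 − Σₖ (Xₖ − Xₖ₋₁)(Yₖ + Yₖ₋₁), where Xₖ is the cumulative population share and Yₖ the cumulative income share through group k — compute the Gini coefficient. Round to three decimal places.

Cumulative income shares Yₖ: 0.0350, 0.1090, 0.1830, 0.5240, 1.0000
Σ (Xₖ−Xₖ₋₁)(Yₖ+Yₖ₋₁) = (1/5)(0.0350+0.0000) + (1/5)(0.1090+0.0350) + (1/5)(0.1830+0.1090) + (1/5)(0.5240+0.1830) + (1/5)(1.0000+0.5240)
  = 0.0070 + 0.0288 + 0.0584 + 0.1414 + 0.3048 = 0.5404
G = 1 − 0.5404 = 0.4596

0.460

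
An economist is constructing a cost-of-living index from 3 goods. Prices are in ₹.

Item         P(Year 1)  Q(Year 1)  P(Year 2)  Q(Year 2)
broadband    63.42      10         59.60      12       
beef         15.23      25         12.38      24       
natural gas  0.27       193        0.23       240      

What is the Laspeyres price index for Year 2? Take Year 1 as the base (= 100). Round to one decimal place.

Laspeyres price index uses base-period quantities as weights.
ΣP(Year 2)·Q(Year 1) = 59.60×10 + 12.38×25 + 0.23×193 = 596 + 309.5 + 44.39 = 949.89
ΣP(Year 1)·Q(Year 1) = 63.42×10 + 15.23×25 + 0.27×193 = 634.2 + 380.75 + 52.11 = 1067.06
Index = 949.89 / 1067.06 × 100 = 89.0194

89.0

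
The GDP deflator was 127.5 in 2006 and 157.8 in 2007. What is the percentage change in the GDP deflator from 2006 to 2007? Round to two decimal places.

23.76%

Change = (157.8 − 127.5) / 127.5 × 100
       = 30.3 / 127.5 × 100 = 23.7647%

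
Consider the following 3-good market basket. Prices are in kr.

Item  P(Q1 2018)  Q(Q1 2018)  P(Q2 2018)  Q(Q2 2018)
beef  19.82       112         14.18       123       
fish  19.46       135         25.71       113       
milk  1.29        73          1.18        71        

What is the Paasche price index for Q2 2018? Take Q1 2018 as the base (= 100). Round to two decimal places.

100.10

Paasche price index uses current-period quantities as weights.
ΣP(Q2 2018)·Q(Q2 2018) = 14.18×123 + 25.71×113 + 1.18×71 = 1744.14 + 2905.23 + 83.78 = 4733.15
ΣP(Q1 2018)·Q(Q2 2018) = 19.82×123 + 19.46×113 + 1.29×71 = 2437.86 + 2198.98 + 91.59 = 4728.43
Index = 4733.15 / 4728.43 × 100 = 100.0998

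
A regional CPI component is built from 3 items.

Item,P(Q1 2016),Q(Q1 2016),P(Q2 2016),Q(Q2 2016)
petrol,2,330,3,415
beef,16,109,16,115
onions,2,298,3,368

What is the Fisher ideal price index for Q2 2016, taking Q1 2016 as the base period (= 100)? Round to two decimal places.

121.96

Laspeyres component (base-period weights):
ΣP(Q2 2016)Q(Q1 2016) = 3×330 + 16×109 + 3×298 = 990 + 1744 + 894 = 3628
ΣP(Q1 2016)Q(Q1 2016) = 2×330 + 16×109 + 2×298 = 660 + 1744 + 596 = 3000
L = 3628 / 3000 × 100 = 120.9333
Paasche component (current-period weights):
ΣP(Q2 2016)Q(Q2 2016) = 3×415 + 16×115 + 3×368 = 1245 + 1840 + 1104 = 4189
ΣP(Q1 2016)Q(Q2 2016) = 2×415 + 16×115 + 2×368 = 830 + 1840 + 736 = 3406
P = 4189 / 3406 × 100 = 122.9888
Fisher = √(L × P) = √(120.9333 × 122.9888) = 121.9568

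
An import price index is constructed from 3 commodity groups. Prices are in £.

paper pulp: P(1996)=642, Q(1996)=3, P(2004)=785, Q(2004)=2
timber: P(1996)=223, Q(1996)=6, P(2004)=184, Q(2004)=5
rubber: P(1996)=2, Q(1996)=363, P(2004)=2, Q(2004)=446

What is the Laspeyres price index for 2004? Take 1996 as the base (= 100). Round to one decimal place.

104.9

Laspeyres price index uses base-period quantities as weights.
ΣP(2004)·Q(1996) = 785×3 + 184×6 + 2×363 = 2355 + 1104 + 726 = 4185
ΣP(1996)·Q(1996) = 642×3 + 223×6 + 2×363 = 1926 + 1338 + 726 = 3990
Index = 4185 / 3990 × 100 = 104.8872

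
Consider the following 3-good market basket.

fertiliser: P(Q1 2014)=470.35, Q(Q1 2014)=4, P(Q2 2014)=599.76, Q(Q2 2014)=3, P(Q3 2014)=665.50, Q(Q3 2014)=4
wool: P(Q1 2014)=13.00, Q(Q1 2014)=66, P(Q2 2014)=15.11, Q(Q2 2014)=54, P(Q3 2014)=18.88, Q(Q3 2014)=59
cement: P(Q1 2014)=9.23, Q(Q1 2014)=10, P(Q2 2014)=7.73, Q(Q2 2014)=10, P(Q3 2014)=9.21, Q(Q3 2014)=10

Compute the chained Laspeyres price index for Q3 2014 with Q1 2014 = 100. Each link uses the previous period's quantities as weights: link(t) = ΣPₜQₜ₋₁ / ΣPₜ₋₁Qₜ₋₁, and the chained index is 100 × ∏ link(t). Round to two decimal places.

Link Q1 2014→Q2 2014:
ΣP(Q2 2014)Q(Q1 2014) = 599.76×4 + 15.11×66 + 7.73×10 = 2399.04 + 997.26 + 77.3 = 3473.6
ΣP(Q1 2014)Q(Q1 2014) = 470.35×4 + 13.00×66 + 9.23×10 = 1881.4 + 858 + 92.3 = 2831.7
link = 3473.6/2831.7 = 1.226684
Link Q2 2014→Q3 2014:
ΣP(Q3 2014)Q(Q2 2014) = 665.50×3 + 18.88×54 + 9.21×10 = 1996.5 + 1019.52 + 92.1 = 3108.12
ΣP(Q2 2014)Q(Q2 2014) = 599.76×3 + 15.11×54 + 7.73×10 = 1799.28 + 815.94 + 77.3 = 2692.52
link = 3108.12/2692.52 = 1.154354
Chained index = 100 × 1.226684 × 1.154354 = 141.6027

141.60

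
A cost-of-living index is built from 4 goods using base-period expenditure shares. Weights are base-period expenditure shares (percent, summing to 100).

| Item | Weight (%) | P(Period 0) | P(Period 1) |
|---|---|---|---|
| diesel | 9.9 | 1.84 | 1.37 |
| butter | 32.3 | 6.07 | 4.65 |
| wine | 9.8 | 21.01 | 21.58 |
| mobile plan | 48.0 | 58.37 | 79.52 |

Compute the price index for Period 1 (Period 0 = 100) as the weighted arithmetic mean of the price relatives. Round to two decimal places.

107.57

diesel: 9.9 × (1.37/1.84) = 9.9 × 0.744565 = 7.3712
butter: 32.3 × (4.65/6.07) = 32.3 × 0.766063 = 24.7438
wine: 9.8 × (21.58/21.01) = 9.8 × 1.027130 = 10.0659
mobile plan: 48.0 × (79.52/58.37) = 48.0 × 1.362344 = 65.3925
Index = Σ wᵢ·(p₁ᵢ/p₀ᵢ) = 7.3712 + 24.7438 + 10.0659 + 65.3925 = 107.5734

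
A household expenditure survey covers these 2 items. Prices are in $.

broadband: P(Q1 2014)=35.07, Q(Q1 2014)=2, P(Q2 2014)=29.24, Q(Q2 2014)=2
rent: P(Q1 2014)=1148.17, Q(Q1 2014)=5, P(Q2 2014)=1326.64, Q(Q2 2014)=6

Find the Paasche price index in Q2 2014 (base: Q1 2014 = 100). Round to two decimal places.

Paasche price index uses current-period quantities as weights.
ΣP(Q2 2014)·Q(Q2 2014) = 29.24×2 + 1326.64×6 = 58.48 + 7959.84 = 8018.32
ΣP(Q1 2014)·Q(Q2 2014) = 35.07×2 + 1148.17×6 = 70.14 + 6889.02 = 6959.16
Index = 8018.32 / 6959.16 × 100 = 115.2197

115.22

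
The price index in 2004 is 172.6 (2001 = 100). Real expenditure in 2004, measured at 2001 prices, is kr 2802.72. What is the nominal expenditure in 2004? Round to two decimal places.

Nominal = Real × (Index/100) = 2802.72 × (172.6/100)
        = 2802.72 × 1.726 = 4837.4947

4837.49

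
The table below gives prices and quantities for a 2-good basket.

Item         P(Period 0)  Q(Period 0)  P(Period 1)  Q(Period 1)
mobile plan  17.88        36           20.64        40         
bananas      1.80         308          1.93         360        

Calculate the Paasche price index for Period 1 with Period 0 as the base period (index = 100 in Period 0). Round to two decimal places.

Paasche price index uses current-period quantities as weights.
ΣP(Period 1)·Q(Period 1) = 20.64×40 + 1.93×360 = 825.6 + 694.8 = 1520.4
ΣP(Period 0)·Q(Period 1) = 17.88×40 + 1.80×360 = 715.2 + 648 = 1363.2
Index = 1520.4 / 1363.2 × 100 = 111.5317

111.53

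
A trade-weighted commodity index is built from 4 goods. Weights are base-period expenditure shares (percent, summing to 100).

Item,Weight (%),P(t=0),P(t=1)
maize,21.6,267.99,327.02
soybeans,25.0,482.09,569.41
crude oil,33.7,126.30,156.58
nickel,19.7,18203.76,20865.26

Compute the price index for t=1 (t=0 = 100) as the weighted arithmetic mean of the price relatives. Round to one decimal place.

maize: 21.6 × (327.02/267.99) = 21.6 × 1.220269 = 26.3578
soybeans: 25.0 × (569.41/482.09) = 25.0 × 1.181128 = 29.5282
crude oil: 33.7 × (156.58/126.30) = 33.7 × 1.239747 = 41.7795
nickel: 19.7 × (20865.26/18203.76) = 19.7 × 1.146206 = 22.5803
Index = Σ wᵢ·(p₁ᵢ/p₀ᵢ) = 26.3578 + 29.5282 + 41.7795 + 22.5803 = 120.2457

120.2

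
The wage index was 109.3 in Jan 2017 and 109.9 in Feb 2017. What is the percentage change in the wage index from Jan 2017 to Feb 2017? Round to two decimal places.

Change = (109.9 − 109.3) / 109.3 × 100
       = 0.6 / 109.3 × 100 = 0.5489%

0.55%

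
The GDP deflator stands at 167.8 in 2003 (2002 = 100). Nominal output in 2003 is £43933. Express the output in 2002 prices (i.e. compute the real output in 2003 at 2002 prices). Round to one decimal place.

Real = Nominal ÷ (Index/100) = 43933 ÷ (167.8/100)
     = 43933 ÷ 1.678 = 26181.7640

26181.8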